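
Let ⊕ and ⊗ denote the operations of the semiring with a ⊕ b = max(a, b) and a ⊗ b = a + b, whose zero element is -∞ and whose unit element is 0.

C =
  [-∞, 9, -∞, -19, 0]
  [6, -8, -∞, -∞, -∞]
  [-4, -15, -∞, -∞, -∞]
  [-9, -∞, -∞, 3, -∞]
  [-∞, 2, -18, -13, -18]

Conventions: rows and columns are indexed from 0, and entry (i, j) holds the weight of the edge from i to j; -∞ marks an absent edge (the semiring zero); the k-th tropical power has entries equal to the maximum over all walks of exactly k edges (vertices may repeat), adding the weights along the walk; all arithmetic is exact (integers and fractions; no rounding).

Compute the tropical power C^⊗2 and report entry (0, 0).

C^⊗2:
  [15, 2, -18, -13, -18]
  [-2, 15, -∞, -13, 6]
  [-9, 5, -∞, -23, -4]
  [-6, 0, -∞, 6, -9]
  [8, -6, -36, -10, -36]
Key observation: the optimum is the walk 0->1->0, with weight 9 + 6 = 15.
Optimal value attained by: walk 0->1->0.
Answer: (C^⊗2)[0][0] = 15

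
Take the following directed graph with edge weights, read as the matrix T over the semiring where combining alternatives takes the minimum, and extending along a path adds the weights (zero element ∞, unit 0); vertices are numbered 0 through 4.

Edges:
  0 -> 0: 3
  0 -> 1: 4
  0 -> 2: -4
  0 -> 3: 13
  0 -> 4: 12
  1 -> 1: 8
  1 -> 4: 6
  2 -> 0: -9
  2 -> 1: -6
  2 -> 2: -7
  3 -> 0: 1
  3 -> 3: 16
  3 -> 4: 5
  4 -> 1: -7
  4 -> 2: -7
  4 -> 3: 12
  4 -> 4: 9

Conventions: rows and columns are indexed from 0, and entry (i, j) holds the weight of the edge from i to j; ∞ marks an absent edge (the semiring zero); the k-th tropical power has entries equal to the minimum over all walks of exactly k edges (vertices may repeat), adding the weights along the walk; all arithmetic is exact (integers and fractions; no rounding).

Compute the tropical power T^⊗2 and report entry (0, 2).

T^⊗2:
  [-13, -10, -11, 16, 10]
  [∞, -1, -1, 18, 14]
  [-16, -13, -14, 4, 0]
  [4, -2, -3, 14, 13]
  [-16, -13, -14, 21, -1]
Key observation: the optimum is the walk 0->2->2, with weight (-4) + (-7) = -11.
Optimal value attained by: walk 0->2->2.
Answer: (T^⊗2)[0][2] = -11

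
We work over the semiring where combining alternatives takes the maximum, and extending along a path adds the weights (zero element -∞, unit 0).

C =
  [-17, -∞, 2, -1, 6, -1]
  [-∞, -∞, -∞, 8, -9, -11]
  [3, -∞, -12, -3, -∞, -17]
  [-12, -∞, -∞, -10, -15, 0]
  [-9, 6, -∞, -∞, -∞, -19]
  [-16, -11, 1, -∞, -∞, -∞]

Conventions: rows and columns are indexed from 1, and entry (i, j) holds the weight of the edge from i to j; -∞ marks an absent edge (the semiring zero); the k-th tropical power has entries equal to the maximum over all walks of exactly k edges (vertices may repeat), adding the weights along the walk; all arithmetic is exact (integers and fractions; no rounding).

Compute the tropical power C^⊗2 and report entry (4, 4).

C^⊗2:
  [5, 12, 0, -1, -11, -1]
  [-4, -3, -10, -2, -7, 8]
  [-9, -28, 5, 2, 9, 2]
  [-16, -9, 1, -13, -6, -10]
  [-26, -30, -7, 14, -3, -5]
  [4, -∞, -11, -2, -10, -16]
Key observation: the optimum is the walk 4->1->4, with weight (-12) + (-1) = -13.
Optimal value attained by: walk 4->1->4.
Answer: (C^⊗2)[4][4] = -13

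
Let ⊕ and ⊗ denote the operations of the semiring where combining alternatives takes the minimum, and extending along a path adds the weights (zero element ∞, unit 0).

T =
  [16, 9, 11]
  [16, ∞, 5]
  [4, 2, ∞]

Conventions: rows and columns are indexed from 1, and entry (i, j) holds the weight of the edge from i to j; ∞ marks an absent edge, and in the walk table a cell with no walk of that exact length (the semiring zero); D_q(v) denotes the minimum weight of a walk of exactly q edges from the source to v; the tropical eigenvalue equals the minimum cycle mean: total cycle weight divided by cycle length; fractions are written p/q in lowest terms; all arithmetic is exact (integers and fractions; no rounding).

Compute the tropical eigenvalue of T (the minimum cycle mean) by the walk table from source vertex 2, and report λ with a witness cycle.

q=0: [∞, 0, ∞]
q=1: [16, ∞, 5]
q=2: [9, 7, 27]
q=3: [23, 18, 12]
Optimal cycle mean attained by: cycle 2->3->2, total 5 + 2, length 2.
Answer: λ = 7/2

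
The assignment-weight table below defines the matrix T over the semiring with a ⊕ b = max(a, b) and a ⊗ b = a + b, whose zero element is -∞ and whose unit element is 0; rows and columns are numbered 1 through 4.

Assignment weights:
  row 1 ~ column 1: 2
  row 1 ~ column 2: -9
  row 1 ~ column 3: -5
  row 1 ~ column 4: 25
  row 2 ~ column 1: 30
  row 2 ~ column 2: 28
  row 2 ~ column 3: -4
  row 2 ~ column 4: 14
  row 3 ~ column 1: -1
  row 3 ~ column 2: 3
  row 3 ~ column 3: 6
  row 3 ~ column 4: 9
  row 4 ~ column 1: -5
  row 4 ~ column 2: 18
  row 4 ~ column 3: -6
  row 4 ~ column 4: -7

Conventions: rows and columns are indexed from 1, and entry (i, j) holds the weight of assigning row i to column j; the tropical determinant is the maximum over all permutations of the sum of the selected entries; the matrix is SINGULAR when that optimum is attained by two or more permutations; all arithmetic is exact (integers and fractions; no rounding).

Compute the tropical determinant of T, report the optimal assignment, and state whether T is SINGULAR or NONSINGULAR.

σ = (1, 2, 3, 4): 2 + 28 + 6 + (-7) = 29
σ = (1, 2, 4, 3): 2 + 28 + 9 + (-6) = 33
σ = (1, 3, 2, 4): 2 + (-4) + 3 + (-7) = -6
σ = (1, 3, 4, 2): 2 + (-4) + 9 + 18 = 25
σ = (1, 4, 2, 3): 2 + 14 + 3 + (-6) = 13
σ = (1, 4, 3, 2): 2 + 14 + 6 + 18 = 40
σ = (2, 1, 3, 4): (-9) + 30 + 6 + (-7) = 20
σ = (2, 1, 4, 3): (-9) + 30 + 9 + (-6) = 24
σ = (2, 3, 1, 4): (-9) + (-4) + (-1) + (-7) = -21
σ = (2, 3, 4, 1): (-9) + (-4) + 9 + (-5) = -9
σ = (2, 4, 1, 3): (-9) + 14 + (-1) + (-6) = -2
σ = (2, 4, 3, 1): (-9) + 14 + 6 + (-5) = 6
σ = (3, 1, 2, 4): (-5) + 30 + 3 + (-7) = 21
σ = (3, 1, 4, 2): (-5) + 30 + 9 + 18 = 52
σ = (3, 2, 1, 4): (-5) + 28 + (-1) + (-7) = 15
σ = (3, 2, 4, 1): (-5) + 28 + 9 + (-5) = 27
σ = (3, 4, 1, 2): (-5) + 14 + (-1) + 18 = 26
σ = (3, 4, 2, 1): (-5) + 14 + 3 + (-5) = 7
σ = (4, 1, 2, 3): 25 + 30 + 3 + (-6) = 52
σ = (4, 1, 3, 2): 25 + 30 + 6 + 18 = 79
σ = (4, 2, 1, 3): 25 + 28 + (-1) + (-6) = 46
σ = (4, 2, 3, 1): 25 + 28 + 6 + (-5) = 54
σ = (4, 3, 1, 2): 25 + (-4) + (-1) + 18 = 38
σ = (4, 3, 2, 1): 25 + (-4) + 3 + (-5) = 19
Optimal value attained by: σ = (4, 1, 3, 2).
Answer: det⊕(T) = 79; verdict: NONSINGULAR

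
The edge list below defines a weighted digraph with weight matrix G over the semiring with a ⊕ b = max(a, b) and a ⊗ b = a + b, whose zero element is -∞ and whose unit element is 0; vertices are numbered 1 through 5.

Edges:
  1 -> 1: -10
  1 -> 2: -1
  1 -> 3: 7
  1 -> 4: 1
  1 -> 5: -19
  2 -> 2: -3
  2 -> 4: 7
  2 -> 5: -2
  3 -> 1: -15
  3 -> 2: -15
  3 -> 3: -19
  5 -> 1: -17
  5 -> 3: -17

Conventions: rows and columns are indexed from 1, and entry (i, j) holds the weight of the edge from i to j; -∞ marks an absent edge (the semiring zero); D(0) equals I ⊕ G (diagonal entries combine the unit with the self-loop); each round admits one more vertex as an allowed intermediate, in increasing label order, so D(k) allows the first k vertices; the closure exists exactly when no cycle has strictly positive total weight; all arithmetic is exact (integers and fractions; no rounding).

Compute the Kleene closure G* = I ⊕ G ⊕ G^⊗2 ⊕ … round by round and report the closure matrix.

D(0):
  [0, -1, 7, 1, -19]
  [-∞, 0, -∞, 7, -2]
  [-15, -15, 0, -∞, -∞]
  [-∞, -∞, -∞, 0, -∞]
  [-17, -∞, -17, -∞, 0]
D(1):
  [0, -1, 7, 1, -19]
  [-∞, 0, -∞, 7, -2]
  [-15, -15, 0, -14, -34]
  [-∞, -∞, -∞, 0, -∞]
  [-17, -18, -10, -16, 0]
D(2):
  [0, -1, 7, 6, -3]
  [-∞, 0, -∞, 7, -2]
  [-15, -15, 0, -8, -17]
  [-∞, -∞, -∞, 0, -∞]
  [-17, -18, -10, -11, 0]
D(3):
  [0, -1, 7, 6, -3]
  [-∞, 0, -∞, 7, -2]
  [-15, -15, 0, -8, -17]
  [-∞, -∞, -∞, 0, -∞]
  [-17, -18, -10, -11, 0]
D(4):
  [0, -1, 7, 6, -3]
  [-∞, 0, -∞, 7, -2]
  [-15, -15, 0, -8, -17]
  [-∞, -∞, -∞, 0, -∞]
  [-17, -18, -10, -11, 0]
D(5):
  [0, -1, 7, 6, -3]
  [-19, 0, -12, 7, -2]
  [-15, -15, 0, -8, -17]
  [-∞, -∞, -∞, 0, -∞]
  [-17, -18, -10, -11, 0]
Answer: G* = [[0, -1, 7, 6, -3], [-19, 0, -12, 7, -2], [-15, -15, 0, -8, -17], [-∞, -∞, -∞, 0, -∞], [-17, -18, -10, -11, 0]]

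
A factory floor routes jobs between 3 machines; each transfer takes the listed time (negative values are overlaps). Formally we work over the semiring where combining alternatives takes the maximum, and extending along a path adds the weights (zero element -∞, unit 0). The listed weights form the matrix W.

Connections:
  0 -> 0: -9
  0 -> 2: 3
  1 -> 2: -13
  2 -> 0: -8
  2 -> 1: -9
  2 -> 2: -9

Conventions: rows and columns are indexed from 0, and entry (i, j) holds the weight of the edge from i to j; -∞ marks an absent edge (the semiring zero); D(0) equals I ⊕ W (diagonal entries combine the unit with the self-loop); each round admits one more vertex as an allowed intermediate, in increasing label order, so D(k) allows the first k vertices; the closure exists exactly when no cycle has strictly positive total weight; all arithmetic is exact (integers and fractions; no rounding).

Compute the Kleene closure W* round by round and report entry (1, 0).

D(0):
  [0, -∞, 3]
  [-∞, 0, -13]
  [-8, -9, 0]
D(1):
  [0, -∞, 3]
  [-∞, 0, -13]
  [-8, -9, 0]
D(2):
  [0, -∞, 3]
  [-∞, 0, -13]
  [-8, -9, 0]
D(3):
  [0, -6, 3]
  [-21, 0, -13]
  [-8, -9, 0]
Answer: W*[1][0] = -21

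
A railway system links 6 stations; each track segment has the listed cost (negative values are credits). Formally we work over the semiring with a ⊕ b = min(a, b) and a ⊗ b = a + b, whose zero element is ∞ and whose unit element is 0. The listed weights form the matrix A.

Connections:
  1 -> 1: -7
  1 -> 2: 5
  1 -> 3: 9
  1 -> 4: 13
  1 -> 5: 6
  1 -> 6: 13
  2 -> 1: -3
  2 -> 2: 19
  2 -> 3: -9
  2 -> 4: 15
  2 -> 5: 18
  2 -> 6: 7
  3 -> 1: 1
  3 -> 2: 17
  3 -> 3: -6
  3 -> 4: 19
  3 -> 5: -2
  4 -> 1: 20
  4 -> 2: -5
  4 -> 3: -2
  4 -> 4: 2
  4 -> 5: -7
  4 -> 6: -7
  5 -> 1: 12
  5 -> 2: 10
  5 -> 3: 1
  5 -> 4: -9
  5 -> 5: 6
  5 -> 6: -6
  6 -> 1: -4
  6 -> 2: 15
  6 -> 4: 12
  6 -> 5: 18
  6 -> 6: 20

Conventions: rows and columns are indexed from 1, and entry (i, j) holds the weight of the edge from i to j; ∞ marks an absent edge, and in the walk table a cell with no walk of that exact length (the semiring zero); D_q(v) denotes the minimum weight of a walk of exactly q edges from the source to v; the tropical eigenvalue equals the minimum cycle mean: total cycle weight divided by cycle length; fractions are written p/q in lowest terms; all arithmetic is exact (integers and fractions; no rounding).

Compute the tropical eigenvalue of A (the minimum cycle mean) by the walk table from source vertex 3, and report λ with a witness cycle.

q=0: [∞, ∞, 0, ∞, ∞, ∞]
q=1: [1, 17, -6, 19, -2, ∞]
q=2: [-6, 6, -12, -11, -8, -8]
q=3: [-13, -16, -18, -17, -18, -18]
q=4: [-22, -22, -25, -27, -24, -24]
q=5: [-29, -32, -31, -33, -34, -34]
q=6: [-38, -38, -41, -43, -40, -40]
Optimal cycle mean attained by: cycle 4->5->4, total (-7) + (-9), length 2.
Answer: λ = -8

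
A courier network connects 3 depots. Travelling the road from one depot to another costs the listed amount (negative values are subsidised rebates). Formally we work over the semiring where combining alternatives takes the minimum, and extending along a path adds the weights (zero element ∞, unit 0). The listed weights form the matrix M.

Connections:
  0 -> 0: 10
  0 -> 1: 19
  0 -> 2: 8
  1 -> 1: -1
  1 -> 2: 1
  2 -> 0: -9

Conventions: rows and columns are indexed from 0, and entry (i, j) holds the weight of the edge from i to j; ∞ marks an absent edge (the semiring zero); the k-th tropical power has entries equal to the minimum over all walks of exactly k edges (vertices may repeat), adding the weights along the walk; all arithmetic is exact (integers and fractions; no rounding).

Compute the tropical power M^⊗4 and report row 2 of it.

M^⊗2:
  [-1, 18, 18]
  [-8, -2, 0]
  [1, 10, -1]
M^⊗3:
  [9, 17, 7]
  [-9, -3, -1]
  [-10, 9, 9]
M^⊗4:
  [-2, 16, 17]
  [-10, -4, -2]
  [0, 8, -2]
Answer: row 2 of M^⊗4 = [0, 8, -2]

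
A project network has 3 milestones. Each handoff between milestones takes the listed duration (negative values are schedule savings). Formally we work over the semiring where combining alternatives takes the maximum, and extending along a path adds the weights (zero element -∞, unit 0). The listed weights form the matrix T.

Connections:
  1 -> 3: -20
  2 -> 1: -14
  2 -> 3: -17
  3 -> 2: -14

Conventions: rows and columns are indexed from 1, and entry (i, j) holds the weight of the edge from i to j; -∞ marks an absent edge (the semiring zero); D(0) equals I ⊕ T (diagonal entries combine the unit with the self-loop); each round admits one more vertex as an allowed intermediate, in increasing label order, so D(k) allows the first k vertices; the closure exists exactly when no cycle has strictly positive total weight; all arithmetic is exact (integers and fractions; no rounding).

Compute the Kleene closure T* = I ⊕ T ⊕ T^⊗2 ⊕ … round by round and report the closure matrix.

D(0):
  [0, -∞, -20]
  [-14, 0, -17]
  [-∞, -14, 0]
D(1):
  [0, -∞, -20]
  [-14, 0, -17]
  [-∞, -14, 0]
D(2):
  [0, -∞, -20]
  [-14, 0, -17]
  [-28, -14, 0]
D(3):
  [0, -34, -20]
  [-14, 0, -17]
  [-28, -14, 0]
Answer: T* = [[0, -34, -20], [-14, 0, -17], [-28, -14, 0]]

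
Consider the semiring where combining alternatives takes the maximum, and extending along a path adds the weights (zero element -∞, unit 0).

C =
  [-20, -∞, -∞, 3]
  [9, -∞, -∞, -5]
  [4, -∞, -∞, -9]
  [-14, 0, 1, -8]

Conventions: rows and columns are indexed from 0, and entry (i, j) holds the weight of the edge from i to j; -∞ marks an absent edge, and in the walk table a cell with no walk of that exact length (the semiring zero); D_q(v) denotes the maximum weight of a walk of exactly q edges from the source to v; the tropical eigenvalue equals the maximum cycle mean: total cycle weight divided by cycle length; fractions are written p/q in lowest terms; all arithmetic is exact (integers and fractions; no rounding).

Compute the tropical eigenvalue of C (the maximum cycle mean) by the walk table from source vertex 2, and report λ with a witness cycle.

q=0: [-∞, -∞, 0, -∞]
q=1: [4, -∞, -∞, -9]
q=2: [-16, -9, -8, 7]
q=3: [0, 7, 8, -1]
q=4: [16, -1, 0, 3]
Optimal cycle mean attained by: cycle 0->3->1->0, total 3 + 0 + 9, length 3.
Answer: λ = 4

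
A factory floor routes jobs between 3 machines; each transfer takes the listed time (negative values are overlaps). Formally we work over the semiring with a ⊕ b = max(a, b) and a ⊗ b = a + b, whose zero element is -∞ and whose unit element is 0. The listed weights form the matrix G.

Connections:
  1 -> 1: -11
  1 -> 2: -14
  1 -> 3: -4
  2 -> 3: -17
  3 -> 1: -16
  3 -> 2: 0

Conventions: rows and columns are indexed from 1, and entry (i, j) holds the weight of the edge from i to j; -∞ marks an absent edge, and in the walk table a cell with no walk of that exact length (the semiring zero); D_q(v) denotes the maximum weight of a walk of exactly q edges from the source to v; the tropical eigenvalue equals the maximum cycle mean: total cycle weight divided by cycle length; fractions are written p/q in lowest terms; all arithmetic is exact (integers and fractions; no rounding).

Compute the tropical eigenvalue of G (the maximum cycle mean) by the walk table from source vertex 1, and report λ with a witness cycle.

q=0: [0, -∞, -∞]
q=1: [-11, -14, -4]
q=2: [-20, -4, -15]
q=3: [-31, -15, -21]
Optimal cycle mean attained by: cycle 2->3->2, total (-17) + 0, length 2.
Answer: λ = -17/2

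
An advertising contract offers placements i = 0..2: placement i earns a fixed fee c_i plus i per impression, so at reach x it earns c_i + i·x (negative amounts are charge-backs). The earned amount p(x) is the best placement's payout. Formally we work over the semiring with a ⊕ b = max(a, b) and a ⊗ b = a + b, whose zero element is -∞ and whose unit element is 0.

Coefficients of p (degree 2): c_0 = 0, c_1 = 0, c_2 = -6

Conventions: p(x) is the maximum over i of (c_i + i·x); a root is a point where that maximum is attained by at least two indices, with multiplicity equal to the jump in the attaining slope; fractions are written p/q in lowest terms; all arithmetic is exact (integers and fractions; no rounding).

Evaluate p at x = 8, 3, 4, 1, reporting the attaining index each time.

p(8) = max(0+0·8=0, 0+1·8=8, -6+2·8=10) = 10 (attained by i=2)
p(3) = max(0+0·3=0, 0+1·3=3, -6+2·3=0) = 3 (attained by i=1)
p(4) = max(0+0·4=0, 0+1·4=4, -6+2·4=2) = 4 (attained by i=1)
p(1) = max(0+0·1=0, 0+1·1=1, -6+2·1=-4) = 1 (attained by i=1)
Answer: p(8) = 10; p(3) = 3; p(4) = 4; p(1) = 1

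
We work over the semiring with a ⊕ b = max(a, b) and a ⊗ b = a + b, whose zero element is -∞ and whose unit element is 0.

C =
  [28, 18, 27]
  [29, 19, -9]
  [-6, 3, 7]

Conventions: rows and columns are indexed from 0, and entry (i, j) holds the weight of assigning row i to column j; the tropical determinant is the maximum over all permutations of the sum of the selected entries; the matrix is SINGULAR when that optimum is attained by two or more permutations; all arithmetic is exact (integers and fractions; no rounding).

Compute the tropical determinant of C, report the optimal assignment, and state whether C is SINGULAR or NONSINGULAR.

σ = (0, 1, 2): 28 + 19 + 7 = 54
σ = (0, 2, 1): 28 + (-9) + 3 = 22
σ = (1, 0, 2): 18 + 29 + 7 = 54
σ = (1, 2, 0): 18 + (-9) + (-6) = 3
σ = (2, 0, 1): 27 + 29 + 3 = 59
σ = (2, 1, 0): 27 + 19 + (-6) = 40
Optimal value attained by: σ = (2, 0, 1).
Answer: det⊕(C) = 59; verdict: NONSINGULAR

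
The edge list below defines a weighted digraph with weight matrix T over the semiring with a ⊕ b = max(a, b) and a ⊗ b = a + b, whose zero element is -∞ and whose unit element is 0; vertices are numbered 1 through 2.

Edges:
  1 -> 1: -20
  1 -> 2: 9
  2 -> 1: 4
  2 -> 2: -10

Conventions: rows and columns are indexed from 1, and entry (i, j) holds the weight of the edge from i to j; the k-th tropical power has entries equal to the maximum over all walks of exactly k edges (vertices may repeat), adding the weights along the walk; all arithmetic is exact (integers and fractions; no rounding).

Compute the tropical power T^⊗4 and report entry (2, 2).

T^⊗2:
  [13, -1]
  [-6, 13]
T^⊗3:
  [3, 22]
  [17, 3]
T^⊗4:
  [26, 12]
  [7, 26]
Key observation: the optimum is the walk 2->1->2->1->2, with weight 4 + 9 + 4 + 9 = 26.
Optimal value attained by: walk 2->1->2->1->2.
Answer: (T^⊗4)[2][2] = 26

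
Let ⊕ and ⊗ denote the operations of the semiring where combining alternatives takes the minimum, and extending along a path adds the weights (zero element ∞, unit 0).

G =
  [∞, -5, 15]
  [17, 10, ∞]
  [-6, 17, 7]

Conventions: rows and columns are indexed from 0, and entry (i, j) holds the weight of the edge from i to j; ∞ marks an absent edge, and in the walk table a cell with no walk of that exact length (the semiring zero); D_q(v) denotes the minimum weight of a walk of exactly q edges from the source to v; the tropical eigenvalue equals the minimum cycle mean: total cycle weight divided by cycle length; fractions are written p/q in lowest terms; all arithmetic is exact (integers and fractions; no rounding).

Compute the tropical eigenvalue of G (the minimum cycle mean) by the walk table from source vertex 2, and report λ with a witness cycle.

q=0: [∞, ∞, 0]
q=1: [-6, 17, 7]
q=2: [1, -11, 9]
q=3: [3, -4, 16]
Optimal cycle mean attained by: cycle 0->2->0, total 15 + (-6), length 2.
Answer: λ = 9/2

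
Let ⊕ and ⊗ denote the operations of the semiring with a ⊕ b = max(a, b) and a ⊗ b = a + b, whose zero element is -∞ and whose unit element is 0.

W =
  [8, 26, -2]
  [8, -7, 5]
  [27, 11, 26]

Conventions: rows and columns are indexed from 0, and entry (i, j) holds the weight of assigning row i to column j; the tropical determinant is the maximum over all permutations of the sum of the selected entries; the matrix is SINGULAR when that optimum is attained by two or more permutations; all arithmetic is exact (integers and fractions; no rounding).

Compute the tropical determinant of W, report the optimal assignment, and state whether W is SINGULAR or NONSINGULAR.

σ = (0, 1, 2): 8 + (-7) + 26 = 27
σ = (0, 2, 1): 8 + 5 + 11 = 24
σ = (1, 0, 2): 26 + 8 + 26 = 60
σ = (1, 2, 0): 26 + 5 + 27 = 58
σ = (2, 0, 1): (-2) + 8 + 11 = 17
σ = (2, 1, 0): (-2) + (-7) + 27 = 18
Optimal value attained by: σ = (1, 0, 2).
Answer: det⊕(W) = 60; verdict: NONSINGULAR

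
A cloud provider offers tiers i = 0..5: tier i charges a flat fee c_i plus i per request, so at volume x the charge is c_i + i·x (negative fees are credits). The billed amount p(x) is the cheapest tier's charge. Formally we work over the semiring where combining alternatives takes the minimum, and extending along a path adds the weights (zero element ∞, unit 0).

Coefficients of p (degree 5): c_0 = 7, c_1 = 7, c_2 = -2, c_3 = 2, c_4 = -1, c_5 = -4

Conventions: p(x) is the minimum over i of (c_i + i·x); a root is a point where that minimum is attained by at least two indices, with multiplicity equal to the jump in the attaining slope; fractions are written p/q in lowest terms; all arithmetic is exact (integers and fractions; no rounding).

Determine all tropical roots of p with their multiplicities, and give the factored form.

hull edge (i=0, c=7) to (i=2, c=-2): slope -9/2, span 2
hull edge (i=2, c=-2) to (i=5, c=-4): slope -2/3, span 3
Factored form: p(x) = -4 ⊗ (x ⊕ 2/3) ⊗ (x ⊕ 2/3) ⊗ (x ⊕ 2/3) ⊗ (x ⊕ 9/2) ⊗ (x ⊕ 9/2)
Answer: roots = 2/3 (mult 3), 9/2 (mult 2)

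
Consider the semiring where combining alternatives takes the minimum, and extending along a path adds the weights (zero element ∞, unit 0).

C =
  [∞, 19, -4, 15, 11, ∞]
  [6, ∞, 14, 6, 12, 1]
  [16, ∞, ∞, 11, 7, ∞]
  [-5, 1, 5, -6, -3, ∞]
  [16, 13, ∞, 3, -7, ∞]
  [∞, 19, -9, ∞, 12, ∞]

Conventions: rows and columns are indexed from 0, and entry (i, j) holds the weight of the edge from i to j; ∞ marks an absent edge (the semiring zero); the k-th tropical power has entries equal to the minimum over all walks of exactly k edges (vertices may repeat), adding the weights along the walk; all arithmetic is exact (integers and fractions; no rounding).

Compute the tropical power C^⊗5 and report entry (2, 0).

C^⊗2:
  [10, 16, 20, 7, 3, 20]
  [1, 7, -8, 0, 3, ∞]
  [6, 12, 12, 5, 0, ∞]
  [-11, -5, -9, -12, -10, 2]
  [-2, 4, 8, -4, -14, 14]
  [7, 25, 33, 2, -2, 20]
C^⊗3:
  [2, 8, 6, 1, -4, 17]
  [-5, 1, -3, -6, -4, 8]
  [0, 6, 2, -1, -7, 13]
  [-17, -11, -15, -18, -17, -4]
  [-9, -3, -6, -11, -21, 5]
  [-3, 3, 3, -4, -9, 26]
C^⊗4:
  [-4, 2, -2, -5, -11, 9]
  [-11, -5, -9, -12, -11, 2]
  [-6, 0, -4, -7, -14, 7]
  [-23, -17, -21, -24, -24, -10]
  [-16, -10, -13, -18, -28, -2]
  [-9, -3, -7, -10, -16, 4]
C^⊗5:
  [-10, -4, -8, -11, -18, 3]
  [-17, -11, -15, -18, -18, -4]
  [-12, -6, -10, -13, -21, 1]
  [-29, -23, -27, -30, -31, -16]
  [-23, -17, -20, -25, -35, -9]
  [-15, -9, -13, -16, -23, -2]
Key observation: the optimum is the walk 2->3->3->3->3->0, with weight 11 + (-6) + (-6) + (-6) + (-5) = -12.
Optimal value attained by: walk 2->3->3->3->3->0.
Answer: (C^⊗5)[2][0] = -12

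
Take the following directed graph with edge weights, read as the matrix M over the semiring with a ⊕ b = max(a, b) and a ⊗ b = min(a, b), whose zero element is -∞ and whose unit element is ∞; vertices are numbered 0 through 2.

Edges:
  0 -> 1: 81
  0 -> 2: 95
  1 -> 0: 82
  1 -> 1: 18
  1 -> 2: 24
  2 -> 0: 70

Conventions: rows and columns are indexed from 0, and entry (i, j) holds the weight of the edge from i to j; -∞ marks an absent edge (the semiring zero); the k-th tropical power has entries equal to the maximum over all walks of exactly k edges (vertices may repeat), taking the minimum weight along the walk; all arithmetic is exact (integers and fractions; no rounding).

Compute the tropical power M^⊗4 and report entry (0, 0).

M^⊗2:
  [81, 18, 24]
  [24, 81, 82]
  [-∞, 70, 70]
M^⊗3:
  [24, 81, 81]
  [81, 24, 24]
  [70, 18, 24]
M^⊗4:
  [81, 24, 24]
  [24, 81, 81]
  [24, 70, 70]
Key observation: the optimum is the walk 0->1->0->1->0, with weight 81 min 82 min 81 min 82 = 81.
Optimal value attained by: walk 0->1->0->1->0.
Answer: (M^⊗4)[0][0] = 81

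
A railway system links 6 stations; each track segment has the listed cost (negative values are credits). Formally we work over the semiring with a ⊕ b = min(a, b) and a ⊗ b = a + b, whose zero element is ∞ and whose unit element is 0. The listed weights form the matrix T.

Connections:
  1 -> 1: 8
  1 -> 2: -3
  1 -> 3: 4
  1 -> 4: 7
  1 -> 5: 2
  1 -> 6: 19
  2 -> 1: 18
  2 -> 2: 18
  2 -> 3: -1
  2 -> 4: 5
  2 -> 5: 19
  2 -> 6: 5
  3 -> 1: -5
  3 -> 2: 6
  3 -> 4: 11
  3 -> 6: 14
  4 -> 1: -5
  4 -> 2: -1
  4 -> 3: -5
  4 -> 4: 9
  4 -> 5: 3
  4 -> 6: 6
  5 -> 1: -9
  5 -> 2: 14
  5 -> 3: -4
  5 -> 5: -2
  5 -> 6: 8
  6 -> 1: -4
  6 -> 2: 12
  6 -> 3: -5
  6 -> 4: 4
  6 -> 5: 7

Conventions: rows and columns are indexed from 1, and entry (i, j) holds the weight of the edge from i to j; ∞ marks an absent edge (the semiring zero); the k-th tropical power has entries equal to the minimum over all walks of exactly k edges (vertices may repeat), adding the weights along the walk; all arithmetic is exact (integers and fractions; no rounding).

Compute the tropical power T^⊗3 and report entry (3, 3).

T^⊗2:
  [-7, 5, -4, 2, 0, 2]
  [-6, 4, 0, 9, 8, 11]
  [3, -8, -1, 2, -3, 11]
  [-10, -8, -2, 2, -3, 4]
  [-11, -12, -6, -2, -7, 6]
  [-10, -7, -1, 3, -2, 9]
T^⊗3:
  [-9, -10, -4, 0, -5, 8]
  [-5, -9, -2, 1, -4, 9]
  [-12, 0, -9, -3, -5, -3]
  [-12, -13, -9, -3, -8, -3]
  [-16, -14, -13, -7, -9, -7]
  [-11, -13, -8, -3, -8, -2]
Key observation: the optimum is the walk 3->1->2->3, with weight (-5) + (-3) + (-1) = -9.
Optimal value attained by: walk 3->1->2->3.
Answer: (T^⊗3)[3][3] = -9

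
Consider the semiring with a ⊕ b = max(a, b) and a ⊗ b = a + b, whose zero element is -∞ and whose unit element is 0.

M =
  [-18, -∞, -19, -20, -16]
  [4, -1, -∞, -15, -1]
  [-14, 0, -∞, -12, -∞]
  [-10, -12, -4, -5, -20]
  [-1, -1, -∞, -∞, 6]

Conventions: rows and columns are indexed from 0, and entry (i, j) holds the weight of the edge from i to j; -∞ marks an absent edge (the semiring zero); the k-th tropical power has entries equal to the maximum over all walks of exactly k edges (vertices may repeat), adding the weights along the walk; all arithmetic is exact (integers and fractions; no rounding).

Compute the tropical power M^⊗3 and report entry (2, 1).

M^⊗2:
  [-17, -17, -24, -25, -10]
  [3, -2, -15, -16, 5]
  [4, -1, -16, -15, -1]
  [-8, -4, -9, -10, -13]
  [5, 5, -20, -16, 12]
M^⊗3:
  [-11, -11, -29, -30, -4]
  [4, 4, -16, -17, 11]
  [3, -2, -15, -16, 5]
  [0, -5, -14, -15, -5]
  [11, 11, -14, -10, 18]
Key observation: the optimum is the walk 2->1->1->1, with weight 0 + (-1) + (-1) = -2.
Optimal value attained by: walk 2->1->1->1.
Answer: (M^⊗3)[2][1] = -2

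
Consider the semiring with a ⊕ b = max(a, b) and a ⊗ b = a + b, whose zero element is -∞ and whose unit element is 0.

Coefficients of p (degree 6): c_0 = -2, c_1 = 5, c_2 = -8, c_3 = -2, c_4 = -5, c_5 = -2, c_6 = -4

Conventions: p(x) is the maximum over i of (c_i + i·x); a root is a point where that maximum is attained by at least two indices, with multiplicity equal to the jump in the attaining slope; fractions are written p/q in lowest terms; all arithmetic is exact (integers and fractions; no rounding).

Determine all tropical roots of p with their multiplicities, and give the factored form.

hull edge (i=0, c=-2) to (i=1, c=5): slope 7, span 1
hull edge (i=1, c=5) to (i=5, c=-2): slope -7/4, span 4
hull edge (i=5, c=-2) to (i=6, c=-4): slope -2, span 1
Factored form: p(x) = -4 ⊗ (x ⊕ (-7)) ⊗ (x ⊕ 7/4) ⊗ (x ⊕ 7/4) ⊗ (x ⊕ 7/4) ⊗ (x ⊕ 7/4) ⊗ (x ⊕ 2)
Answer: roots = -7 (mult 1), 7/4 (mult 4), 2 (mult 1)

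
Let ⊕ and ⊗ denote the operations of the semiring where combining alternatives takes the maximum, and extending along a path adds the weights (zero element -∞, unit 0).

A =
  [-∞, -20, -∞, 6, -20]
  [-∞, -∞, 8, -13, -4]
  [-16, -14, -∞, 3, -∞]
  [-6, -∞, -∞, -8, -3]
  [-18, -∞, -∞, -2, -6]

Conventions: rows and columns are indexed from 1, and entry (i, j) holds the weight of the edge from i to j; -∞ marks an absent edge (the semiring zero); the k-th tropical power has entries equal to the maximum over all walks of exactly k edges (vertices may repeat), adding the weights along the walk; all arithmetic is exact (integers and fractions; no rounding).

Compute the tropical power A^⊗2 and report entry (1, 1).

A^⊗2:
  [0, -∞, -12, -2, 3]
  [-8, -6, -∞, 11, -10]
  [-3, -36, -6, -5, 0]
  [-14, -26, -∞, 0, -9]
  [-8, -38, -∞, -8, -5]
Key observation: the optimum is the walk 1->4->1, with weight 6 + (-6) = 0.
Optimal value attained by: walk 1->4->1.
Answer: (A^⊗2)[1][1] = 0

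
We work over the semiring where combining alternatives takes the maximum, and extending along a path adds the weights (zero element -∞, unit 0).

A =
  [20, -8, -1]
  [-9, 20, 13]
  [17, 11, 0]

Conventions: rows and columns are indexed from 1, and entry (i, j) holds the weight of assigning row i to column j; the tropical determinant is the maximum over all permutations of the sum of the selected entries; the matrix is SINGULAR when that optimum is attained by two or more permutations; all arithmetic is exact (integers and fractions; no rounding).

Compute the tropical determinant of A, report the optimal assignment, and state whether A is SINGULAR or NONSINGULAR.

σ = (1, 2, 3): 20 + 20 + 0 = 40
σ = (1, 3, 2): 20 + 13 + 11 = 44
σ = (2, 1, 3): (-8) + (-9) + 0 = -17
σ = (2, 3, 1): (-8) + 13 + 17 = 22
σ = (3, 1, 2): (-1) + (-9) + 11 = 1
σ = (3, 2, 1): (-1) + 20 + 17 = 36
Optimal value attained by: σ = (1, 3, 2).
Answer: det⊕(A) = 44; verdict: NONSINGULAR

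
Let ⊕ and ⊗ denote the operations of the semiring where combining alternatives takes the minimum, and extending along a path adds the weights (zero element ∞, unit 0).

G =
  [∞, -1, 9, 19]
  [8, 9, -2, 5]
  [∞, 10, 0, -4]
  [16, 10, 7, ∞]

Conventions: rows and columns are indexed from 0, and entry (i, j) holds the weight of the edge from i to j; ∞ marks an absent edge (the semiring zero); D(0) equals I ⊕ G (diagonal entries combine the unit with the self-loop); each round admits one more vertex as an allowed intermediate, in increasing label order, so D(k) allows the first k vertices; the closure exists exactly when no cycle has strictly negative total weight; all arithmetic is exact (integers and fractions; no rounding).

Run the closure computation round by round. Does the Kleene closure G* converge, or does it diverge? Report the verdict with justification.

D(0):
  [0, -1, 9, 19]
  [8, 0, -2, 5]
  [∞, 10, 0, -4]
  [16, 10, 7, 0]
D(1):
  [0, -1, 9, 19]
  [8, 0, -2, 5]
  [∞, 10, 0, -4]
  [16, 10, 7, 0]
D(2):
  [0, -1, -3, 4]
  [8, 0, -2, 5]
  [18, 10, 0, -4]
  [16, 10, 7, 0]
D(3):
  [0, -1, -3, -7]
  [8, 0, -2, -6]
  [18, 10, 0, -4]
  [16, 10, 7, 0]
D(4):
  [0, -1, -3, -7]
  [8, 0, -2, -6]
  [12, 6, 0, -4]
  [16, 10, 7, 0]
Key observation: every diagonal entry stays at the unit through all rounds, so no improving cycle exists.
Answer: CONVERGES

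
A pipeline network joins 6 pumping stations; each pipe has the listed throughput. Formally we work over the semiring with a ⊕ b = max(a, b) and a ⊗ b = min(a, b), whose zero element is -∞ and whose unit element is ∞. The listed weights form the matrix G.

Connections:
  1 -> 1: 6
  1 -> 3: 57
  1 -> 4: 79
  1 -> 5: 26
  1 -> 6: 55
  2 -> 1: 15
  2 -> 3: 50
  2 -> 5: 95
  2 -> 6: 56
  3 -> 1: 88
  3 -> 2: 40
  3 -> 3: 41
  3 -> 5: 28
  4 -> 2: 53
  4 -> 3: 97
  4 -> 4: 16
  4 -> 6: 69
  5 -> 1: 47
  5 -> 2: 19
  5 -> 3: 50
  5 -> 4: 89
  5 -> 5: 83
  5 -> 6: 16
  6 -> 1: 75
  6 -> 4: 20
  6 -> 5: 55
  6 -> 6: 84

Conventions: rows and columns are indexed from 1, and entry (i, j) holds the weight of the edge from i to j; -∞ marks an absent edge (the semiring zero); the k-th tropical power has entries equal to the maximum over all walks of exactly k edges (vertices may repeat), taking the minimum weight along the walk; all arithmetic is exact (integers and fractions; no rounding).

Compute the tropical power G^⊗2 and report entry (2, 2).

G^⊗2:
  [57, 53, 79, 26, 55, 69]
  [56, 40, 50, 89, 83, 56]
  [41, 40, 57, 79, 40, 55]
  [88, 40, 50, 20, 55, 69]
  [50, 53, 89, 83, 83, 69]
  [75, 20, 57, 75, 55, 84]
Key observation: the optimum is the walk 2->3->2, with weight 50 min 40 = 40.
Optimal value attained by: walk 2->3->2.
Answer: (G^⊗2)[2][2] = 40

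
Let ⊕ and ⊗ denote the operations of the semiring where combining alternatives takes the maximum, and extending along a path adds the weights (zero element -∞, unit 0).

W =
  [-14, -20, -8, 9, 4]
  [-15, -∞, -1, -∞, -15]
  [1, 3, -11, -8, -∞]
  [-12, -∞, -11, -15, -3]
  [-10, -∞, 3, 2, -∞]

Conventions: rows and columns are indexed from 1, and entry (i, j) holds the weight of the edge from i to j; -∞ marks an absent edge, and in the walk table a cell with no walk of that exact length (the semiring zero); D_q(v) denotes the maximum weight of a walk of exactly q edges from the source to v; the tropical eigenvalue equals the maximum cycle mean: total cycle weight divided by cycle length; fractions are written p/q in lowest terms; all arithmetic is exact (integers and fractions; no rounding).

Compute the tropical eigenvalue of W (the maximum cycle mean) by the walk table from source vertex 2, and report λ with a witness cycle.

q=0: [-∞, 0, -∞, -∞, -∞]
q=1: [-15, -∞, -1, -∞, -15]
q=2: [0, 2, -12, -6, -11]
q=3: [-11, -9, 1, 9, 4]
q=4: [2, 4, 7, 6, 6]
q=5: [8, 10, 9, 11, 6]
Optimal cycle mean attained by: cycle 1->5->3->1, total 4 + 3 + 1, length 3.
Answer: λ = 8/3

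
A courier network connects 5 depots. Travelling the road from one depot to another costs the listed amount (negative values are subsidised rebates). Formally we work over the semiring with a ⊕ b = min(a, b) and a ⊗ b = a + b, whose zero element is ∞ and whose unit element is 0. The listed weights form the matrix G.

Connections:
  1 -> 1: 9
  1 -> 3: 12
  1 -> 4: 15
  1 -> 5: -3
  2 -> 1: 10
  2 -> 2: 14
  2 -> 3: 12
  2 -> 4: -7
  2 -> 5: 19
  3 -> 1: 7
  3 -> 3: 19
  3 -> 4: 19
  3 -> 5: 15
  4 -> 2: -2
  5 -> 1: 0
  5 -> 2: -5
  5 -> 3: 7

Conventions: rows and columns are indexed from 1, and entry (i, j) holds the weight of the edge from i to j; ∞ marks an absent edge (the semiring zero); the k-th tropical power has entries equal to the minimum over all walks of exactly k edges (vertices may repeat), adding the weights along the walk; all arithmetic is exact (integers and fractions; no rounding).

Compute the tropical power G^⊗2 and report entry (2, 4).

G^⊗2:
  [-3, -8, 4, 24, 6]
  [19, -9, 22, 7, 7]
  [15, 10, 19, 22, 4]
  [8, 12, 10, -9, 17]
  [5, 9, 7, -12, -3]
Key observation: the optimum is the walk 2->2->4, with weight 14 + (-7) = 7.
Optimal value attained by: walk 2->2->4.
Answer: (G^⊗2)[2][4] = 7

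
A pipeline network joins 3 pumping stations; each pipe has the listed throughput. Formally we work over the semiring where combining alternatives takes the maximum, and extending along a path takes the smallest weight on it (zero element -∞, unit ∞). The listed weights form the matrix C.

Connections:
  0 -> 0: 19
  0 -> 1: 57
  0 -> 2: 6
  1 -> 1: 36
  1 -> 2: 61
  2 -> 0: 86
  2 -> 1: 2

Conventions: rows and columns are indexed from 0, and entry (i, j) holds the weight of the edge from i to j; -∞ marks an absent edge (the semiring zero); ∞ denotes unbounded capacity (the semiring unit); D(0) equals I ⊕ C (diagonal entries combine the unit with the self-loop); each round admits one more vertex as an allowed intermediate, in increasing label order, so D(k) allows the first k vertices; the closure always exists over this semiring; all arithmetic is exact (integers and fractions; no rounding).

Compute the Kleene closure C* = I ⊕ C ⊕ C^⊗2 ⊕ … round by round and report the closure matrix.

D(0):
  [∞, 57, 6]
  [-∞, ∞, 61]
  [86, 2, ∞]
D(1):
  [∞, 57, 6]
  [-∞, ∞, 61]
  [86, 57, ∞]
D(2):
  [∞, 57, 57]
  [-∞, ∞, 61]
  [86, 57, ∞]
D(3):
  [∞, 57, 57]
  [61, ∞, 61]
  [86, 57, ∞]
Answer: C* = [[∞, 57, 57], [61, ∞, 61], [86, 57, ∞]]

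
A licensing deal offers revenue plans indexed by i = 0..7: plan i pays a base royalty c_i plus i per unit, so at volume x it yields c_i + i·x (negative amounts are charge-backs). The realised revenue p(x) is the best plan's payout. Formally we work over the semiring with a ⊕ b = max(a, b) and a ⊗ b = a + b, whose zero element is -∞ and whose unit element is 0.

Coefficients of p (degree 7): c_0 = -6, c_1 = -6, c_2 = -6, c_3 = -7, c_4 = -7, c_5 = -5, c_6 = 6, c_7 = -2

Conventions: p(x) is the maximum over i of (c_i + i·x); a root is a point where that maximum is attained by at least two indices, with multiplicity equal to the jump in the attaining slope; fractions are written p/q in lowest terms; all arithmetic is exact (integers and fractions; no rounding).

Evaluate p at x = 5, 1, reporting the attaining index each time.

p(5) = max(-6+0·5=-6, -6+1·5=-1, -6+2·5=4, -7+3·5=8, -7+4·5=13, -5+5·5=20, 6+6·5=36, -2+7·5=33) = 36 (attained by i=6)
p(1) = max(-6+0·1=-6, -6+1·1=-5, -6+2·1=-4, -7+3·1=-4, -7+4·1=-3, -5+5·1=0, 6+6·1=12, -2+7·1=5) = 12 (attained by i=6)
Answer: p(5) = 36; p(1) = 12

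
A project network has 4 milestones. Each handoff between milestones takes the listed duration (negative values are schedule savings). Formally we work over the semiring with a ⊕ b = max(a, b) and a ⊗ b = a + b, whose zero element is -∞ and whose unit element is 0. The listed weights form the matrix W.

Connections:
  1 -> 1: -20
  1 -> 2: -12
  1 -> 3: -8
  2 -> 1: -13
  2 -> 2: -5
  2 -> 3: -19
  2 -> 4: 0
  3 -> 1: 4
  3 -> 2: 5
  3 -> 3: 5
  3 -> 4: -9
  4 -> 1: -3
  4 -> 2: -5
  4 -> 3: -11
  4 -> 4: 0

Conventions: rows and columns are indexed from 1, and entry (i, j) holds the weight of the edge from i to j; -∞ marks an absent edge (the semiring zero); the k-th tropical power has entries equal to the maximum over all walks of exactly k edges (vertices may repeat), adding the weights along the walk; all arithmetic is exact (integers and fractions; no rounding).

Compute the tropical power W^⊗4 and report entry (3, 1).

W^⊗2:
  [-4, -3, -3, -12]
  [-3, -5, -11, 0]
  [9, 10, 10, 5]
  [-3, -5, -6, 0]
W^⊗3:
  [1, 2, 2, -3]
  [-3, -5, -6, 0]
  [14, 15, 15, 10]
  [-2, -1, -1, 0]
W^⊗4:
  [6, 7, 7, 2]
  [-2, -1, -1, 0]
  [19, 20, 20, 15]
  [3, 4, 4, 0]
Key observation: the optimum is the walk 3->3->3->3->1, with weight 5 + 5 + 5 + 4 = 19.
Optimal value attained by: walk 3->3->3->3->1.
Answer: (W^⊗4)[3][1] = 19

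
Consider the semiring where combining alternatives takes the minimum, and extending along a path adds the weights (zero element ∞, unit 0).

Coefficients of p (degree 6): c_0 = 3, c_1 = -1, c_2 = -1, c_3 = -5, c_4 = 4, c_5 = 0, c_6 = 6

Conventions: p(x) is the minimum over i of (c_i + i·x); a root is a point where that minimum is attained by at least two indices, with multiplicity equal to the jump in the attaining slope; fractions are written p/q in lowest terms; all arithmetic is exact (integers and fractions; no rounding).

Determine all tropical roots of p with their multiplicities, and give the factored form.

hull edge (i=0, c=3) to (i=1, c=-1): slope -4, span 1
hull edge (i=1, c=-1) to (i=3, c=-5): slope -2, span 2
hull edge (i=3, c=-5) to (i=5, c=0): slope 5/2, span 2
hull edge (i=5, c=0) to (i=6, c=6): slope 6, span 1
Factored form: p(x) = 6 ⊗ (x ⊕ (-6)) ⊗ (x ⊕ (-5/2)) ⊗ (x ⊕ (-5/2)) ⊗ (x ⊕ 2) ⊗ (x ⊕ 2) ⊗ (x ⊕ 4)
Answer: roots = -6 (mult 1), -5/2 (mult 2), 2 (mult 2), 4 (mult 1)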